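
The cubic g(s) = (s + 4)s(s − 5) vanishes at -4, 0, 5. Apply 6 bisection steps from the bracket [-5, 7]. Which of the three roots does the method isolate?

5

m = 1, g(m) = -20 (−); new bracket [1, 7]
m = 4, g(m) = -32 (−); new bracket [4, 7]
m = 5.5, g(m) = 26.125 (+); new bracket [4, 5.5]
m = 4.75, g(m) = -10.3906 (−); new bracket [4.75, 5.5]
m = 5.125, g(m) = 5.8457 (+); new bracket [4.75, 5.125]
m = 4.9375, g(m) = -2.7581 (−); new bracket [4.9375, 5.125]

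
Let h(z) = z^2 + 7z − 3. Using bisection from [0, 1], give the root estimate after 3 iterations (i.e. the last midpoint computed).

z = 0.5 gives h = 0.75, positive; keep [0, 0.5]
z = 0.25 gives h = -1.1875, negative; keep [0.25, 0.5]
z = 0.375 gives h = -0.234375, negative; keep [0.375, 0.5]

0.375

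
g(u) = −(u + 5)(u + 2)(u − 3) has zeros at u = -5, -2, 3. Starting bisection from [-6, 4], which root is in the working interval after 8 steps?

3

m = -1, g(m) = 16 (+); new bracket [-1, 4]
m = 1.5, g(m) = 34.125 (+); new bracket [1.5, 4]
m = 2.75, g(m) = 9.203125 (+); new bracket [2.75, 4]
m = 3.375, g(m) = -16.8809 (−); new bracket [2.75, 3.375]
m = 3.0625, g(m) = -2.551 (−); new bracket [2.75, 3.0625]
m = 2.90625, g(m) = 3.6366 (+); new bracket [2.90625, 3.0625]
m = 2.984375, g(m) = 0.6218 (+); new bracket [2.984375, 3.0625]
m = 3.0234375, g(m) = -0.9447 (−); new bracket [2.984375, 3.0234375]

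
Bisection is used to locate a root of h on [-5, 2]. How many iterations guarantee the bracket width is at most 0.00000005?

28

Width after n steps is 7/2^n. Need 2^n ≥ 7/0.00000005 = 140000000.
2^27 = 134217728 < 140000000 ≤ 2^28 = 268435456, so n = 28.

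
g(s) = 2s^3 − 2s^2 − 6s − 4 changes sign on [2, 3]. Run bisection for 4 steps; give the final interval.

g(2.5) = -0.25 < 0, so the root lies in [2.5, 3]
g(2.75) = 5.96875 > 0, so the root lies in [2.5, 2.75]
g(2.625) = 2.644531 > 0, so the root lies in [2.5, 2.625]
g(2.5625) = 1.145 > 0, so the root lies in [2.5, 2.5625]

[2.5, 2.5625]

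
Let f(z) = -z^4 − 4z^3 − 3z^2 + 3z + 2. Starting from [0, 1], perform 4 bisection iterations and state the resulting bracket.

[0.75, 0.8125]

midpoint 0.5: f = 2.1875 > 0 → [0.5, 1]
midpoint 0.75: f = 0.558594 > 0 → [0.75, 1]
midpoint 0.875: f = -0.937744 < 0 → [0.75, 0.875]
midpoint 0.8125: f = -0.1243 < 0 → [0.75, 0.8125]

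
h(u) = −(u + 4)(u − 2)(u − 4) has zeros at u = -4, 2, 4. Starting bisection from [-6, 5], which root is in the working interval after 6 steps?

m = -0.5, h(m) = -39.375 (−); new bracket [-6, -0.5]
m = -3.25, h(m) = -28.546875 (−); new bracket [-6, -3.25]
m = -4.625, h(m) = 35.712891 (+); new bracket [-4.625, -3.25]
m = -3.9375, h(m) = -2.9456 (−); new bracket [-4.625, -3.9375]
m = -4.28125, h(m) = 14.6297 (+); new bracket [-4.28125, -3.9375]
m = -4.109375, h(m) = 5.4188 (+); new bracket [-4.109375, -3.9375]

-4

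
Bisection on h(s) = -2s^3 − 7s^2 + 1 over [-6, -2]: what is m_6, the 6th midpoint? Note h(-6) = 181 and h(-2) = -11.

-3.4375

midpoint -4: h = 17 > 0 → [-4, -2]
midpoint -3: h = -8 < 0 → [-4, -3]
midpoint -3.5: h = 1 > 0 → [-3.5, -3]
midpoint -3.25: h = -4.2812 < 0 → [-3.5, -3.25]
midpoint -3.375: h = -1.8477 < 0 → [-3.5, -3.375]
midpoint -3.4375: h = -0.4771 < 0 → [-3.5, -3.4375]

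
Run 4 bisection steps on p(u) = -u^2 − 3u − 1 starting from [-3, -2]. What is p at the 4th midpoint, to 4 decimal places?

0.1211

u = -2.5 gives p = 0.25, positive; keep [-3, -2.5]
u = -2.75 gives p = -0.3125, negative; keep [-2.75, -2.5]
u = -2.625 gives p = -0.015625, negative; keep [-2.625, -2.5]
u = -2.5625 gives p = 0.1211, positive; keep [-2.625, -2.5625]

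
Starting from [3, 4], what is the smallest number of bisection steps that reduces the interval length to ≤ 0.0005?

11

Width after n steps is 1/2^n. Need 2^n ≥ 1/0.0005 = 2000.
2^10 = 1024 < 2000 ≤ 2^11 = 2048, so n = 11.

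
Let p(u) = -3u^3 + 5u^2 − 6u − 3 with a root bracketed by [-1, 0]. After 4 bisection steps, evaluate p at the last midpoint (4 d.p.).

-0.5452

m = -0.5, p(m) = 1.625 (+); new bracket [-0.5, 0]
m = -0.25, p(m) = -1.140625 (−); new bracket [-0.5, -0.25]
m = -0.375, p(m) = 0.111328 (+); new bracket [-0.375, -0.25]
m = -0.3125, p(m) = -0.5452 (−); new bracket [-0.375, -0.3125]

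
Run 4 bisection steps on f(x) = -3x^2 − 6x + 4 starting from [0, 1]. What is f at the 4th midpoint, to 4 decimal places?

m = 0.5, f(m) = 0.25 (+); new bracket [0.5, 1]
m = 0.75, f(m) = -2.1875 (−); new bracket [0.5, 0.75]
m = 0.625, f(m) = -0.921875 (−); new bracket [0.5, 0.625]
m = 0.5625, f(m) = -0.3242 (−); new bracket [0.5, 0.5625]

-0.3242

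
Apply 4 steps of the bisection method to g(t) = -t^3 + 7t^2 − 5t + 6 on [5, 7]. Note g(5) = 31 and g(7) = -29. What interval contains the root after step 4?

midpoint 6: g = 12 > 0 → [6, 7]
midpoint 6.5: g = -5.375 < 0 → [6, 6.5]
midpoint 6.25: g = 4.046875 > 0 → [6.25, 6.5]
midpoint 6.375: g = -0.4746 < 0 → [6.25, 6.375]

[6.25, 6.375]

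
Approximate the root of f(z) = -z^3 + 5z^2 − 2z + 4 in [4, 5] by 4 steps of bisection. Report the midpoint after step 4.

4.8125

m = 4.5, f(m) = 5.125 (+); new bracket [4.5, 5]
m = 4.75, f(m) = 0.140625 (+); new bracket [4.75, 5]
m = 4.875, f(m) = -2.779297 (−); new bracket [4.75, 4.875]
m = 4.8125, f(m) = -1.2825 (−); new bracket [4.75, 4.8125]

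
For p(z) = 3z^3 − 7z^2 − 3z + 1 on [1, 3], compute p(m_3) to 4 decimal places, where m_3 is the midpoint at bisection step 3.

p(2) = -9 < 0, so the root lies in [2, 3]
p(2.5) = -3.375 < 0, so the root lies in [2.5, 3]
p(2.75) = 2.203125 > 0, so the root lies in [2.5, 2.75]

2.2031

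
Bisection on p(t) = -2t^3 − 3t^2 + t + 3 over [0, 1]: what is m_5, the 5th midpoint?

0.90625

m = 0.5, p(m) = 2.5 (+); new bracket [0.5, 1]
m = 0.75, p(m) = 1.21875 (+); new bracket [0.75, 1]
m = 0.875, p(m) = 0.238281 (+); new bracket [0.875, 1]
m = 0.9375, p(m) = -0.3472 (−); new bracket [0.875, 0.9375]
m = 0.90625, p(m) = -0.0462 (−); new bracket [0.875, 0.90625]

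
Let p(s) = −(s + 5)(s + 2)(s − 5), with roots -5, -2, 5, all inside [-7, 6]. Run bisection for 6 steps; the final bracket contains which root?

5

midpoint -0.5: p = 37.125 > 0 → [-0.5, 6]
midpoint 2.75: p = 82.828125 > 0 → [2.75, 6]
midpoint 4.375: p = 37.353516 > 0 → [4.375, 6]
midpoint 5.1875: p = -13.7292 < 0 → [4.375, 5.1875]
midpoint 4.78125: p = 14.5095 > 0 → [4.78125, 5.1875]
midpoint 4.984375: p = 1.0896 > 0 → [4.984375, 5.1875]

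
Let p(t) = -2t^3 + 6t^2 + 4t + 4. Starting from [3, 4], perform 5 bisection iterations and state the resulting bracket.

[3.6875, 3.71875]

midpoint 3.5: p = 5.75 > 0 → [3.5, 4]
midpoint 3.75: p = -2.09375 < 0 → [3.5, 3.75]
midpoint 3.625: p = 2.074219 > 0 → [3.625, 3.75]
midpoint 3.6875: p = 0.0532 > 0 → [3.6875, 3.75]
midpoint 3.71875: p = -1.0043 < 0 → [3.6875, 3.71875]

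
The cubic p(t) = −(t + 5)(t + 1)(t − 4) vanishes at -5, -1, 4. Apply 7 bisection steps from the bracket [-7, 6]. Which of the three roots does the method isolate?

m = -0.5, p(m) = 10.125 (+); new bracket [-0.5, 6]
m = 2.75, p(m) = 36.328125 (+); new bracket [2.75, 6]
m = 4.375, p(m) = -18.896484 (−); new bracket [2.75, 4.375]
m = 3.5625, p(m) = 17.0916 (+); new bracket [3.5625, 4.375]
m = 3.96875, p(m) = 1.3926 (+); new bracket [3.96875, 4.375]
m = 4.171875, p(m) = -8.153 (−); new bracket [3.96875, 4.171875]
m = 4.0703125, p(m) = -3.2336 (−); new bracket [3.96875, 4.0703125]

4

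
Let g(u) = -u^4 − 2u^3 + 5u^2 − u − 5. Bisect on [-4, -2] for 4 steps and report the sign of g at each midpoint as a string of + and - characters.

+-++

midpoint -3: g = 16 > 0 → [-4, -3]
midpoint -3.5: g = -4.5625 < 0 → [-3.5, -3]
midpoint -3.25: g = 8.152344 > 0 → [-3.5, -3.25]
midpoint -3.375: g = 2.4685 > 0 → [-3.5, -3.375]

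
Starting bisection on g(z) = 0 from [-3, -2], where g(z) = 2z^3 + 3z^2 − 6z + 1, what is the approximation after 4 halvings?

-2.6875

midpoint -2.5: g = 3.5 > 0 → [-3, -2.5]
midpoint -2.75: g = -1.40625 < 0 → [-2.75, -2.5]
midpoint -2.625: g = 1.246094 > 0 → [-2.75, -2.625]
midpoint -2.6875: g = -0.0288 < 0 → [-2.6875, -2.625]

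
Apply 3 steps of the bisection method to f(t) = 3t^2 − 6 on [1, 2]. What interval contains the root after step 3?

[1.375, 1.5]

midpoint 1.5: f = 0.75 > 0 → [1, 1.5]
midpoint 1.25: f = -1.3125 < 0 → [1.25, 1.5]
midpoint 1.375: f = -0.328125 < 0 → [1.375, 1.5]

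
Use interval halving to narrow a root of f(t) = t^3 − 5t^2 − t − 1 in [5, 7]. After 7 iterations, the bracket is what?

[5.21875, 5.234375]

f(6) = 29 > 0, so the root lies in [5, 6]
f(5.5) = 8.625 > 0, so the root lies in [5, 5.5]
f(5.25) = 0.640625 > 0, so the root lies in [5, 5.25]
f(5.125) = -2.8418 < 0, so the root lies in [5.125, 5.25]
f(5.1875) = -1.1418 < 0, so the root lies in [5.1875, 5.25]
f(5.21875) = -0.261 < 0, so the root lies in [5.21875, 5.25]
f(5.234375) = 0.1872 > 0, so the root lies in [5.21875, 5.234375]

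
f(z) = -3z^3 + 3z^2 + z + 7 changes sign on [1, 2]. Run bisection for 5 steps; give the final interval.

[1.84375, 1.875]

z = 1.5 gives f = 5.125, positive; keep [1.5, 2]
z = 1.75 gives f = 1.859375, positive; keep [1.75, 2]
z = 1.875 gives f = -0.353516, negative; keep [1.75, 1.875]
z = 1.8125 gives f = 0.8049, positive; keep [1.8125, 1.875]
z = 1.84375 gives f = 0.239, positive; keep [1.84375, 1.875]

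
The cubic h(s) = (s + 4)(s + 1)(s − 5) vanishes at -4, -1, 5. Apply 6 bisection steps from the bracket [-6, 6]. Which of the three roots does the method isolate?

m = 0, h(m) = -20 (−); new bracket [0, 6]
m = 3, h(m) = -56 (−); new bracket [3, 6]
m = 4.5, h(m) = -23.375 (−); new bracket [4.5, 6]
m = 5.25, h(m) = 14.4531 (+); new bracket [4.5, 5.25]
m = 4.875, h(m) = -6.5176 (−); new bracket [4.875, 5.25]
m = 5.0625, h(m) = 3.4338 (+); new bracket [4.875, 5.0625]

5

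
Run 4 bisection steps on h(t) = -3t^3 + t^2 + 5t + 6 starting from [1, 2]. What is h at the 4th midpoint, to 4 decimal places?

0.4846

midpoint 1.5: h = 5.625 > 0 → [1.5, 2]
midpoint 1.75: h = 1.734375 > 0 → [1.75, 2]
midpoint 1.875: h = -0.884766 < 0 → [1.75, 1.875]
midpoint 1.8125: h = 0.4846 > 0 → [1.8125, 1.875]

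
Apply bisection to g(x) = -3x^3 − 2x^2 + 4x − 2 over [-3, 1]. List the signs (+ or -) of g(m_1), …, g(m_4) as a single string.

x = -1 gives g = -5, negative; keep [-3, -1]
x = -2 gives g = 6, positive; keep [-2, -1]
x = -1.5 gives g = -2.375, negative; keep [-2, -1.5]
x = -1.75 gives g = 0.9531, positive; keep [-1.75, -1.5]

-+-+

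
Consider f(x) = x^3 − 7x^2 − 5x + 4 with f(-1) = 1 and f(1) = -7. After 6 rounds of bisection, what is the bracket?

[0.46875, 0.5]

midpoint 0: f = 4 > 0 → [0, 1]
midpoint 0.5: f = -0.125 < 0 → [0, 0.5]
midpoint 0.25: f = 2.328125 > 0 → [0.25, 0.5]
midpoint 0.375: f = 1.1934 > 0 → [0.375, 0.5]
midpoint 0.4375: f = 0.5564 > 0 → [0.4375, 0.5]
midpoint 0.46875: f = 0.2212 > 0 → [0.46875, 0.5]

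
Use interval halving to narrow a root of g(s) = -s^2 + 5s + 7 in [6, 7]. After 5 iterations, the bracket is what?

s = 6.5 gives g = -2.75, negative; keep [6, 6.5]
s = 6.25 gives g = -0.8125, negative; keep [6, 6.25]
s = 6.125 gives g = 0.109375, positive; keep [6.125, 6.25]
s = 6.1875 gives g = -0.3477, negative; keep [6.125, 6.1875]
s = 6.15625 gives g = -0.1182, negative; keep [6.125, 6.15625]

[6.125, 6.15625]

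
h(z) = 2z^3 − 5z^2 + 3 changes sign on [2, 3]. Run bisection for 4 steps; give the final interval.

[2.125, 2.1875]

m = 2.5, h(m) = 3 (+); new bracket [2, 2.5]
m = 2.25, h(m) = 0.46875 (+); new bracket [2, 2.25]
m = 2.125, h(m) = -0.386719 (−); new bracket [2.125, 2.25]
m = 2.1875, h(m) = 0.0093 (+); new bracket [2.125, 2.1875]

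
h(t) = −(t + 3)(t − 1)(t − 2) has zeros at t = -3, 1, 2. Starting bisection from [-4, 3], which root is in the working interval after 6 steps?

-3

midpoint -0.5: h = -9.375 < 0 → [-4, -0.5]
midpoint -2.25: h = -10.359375 < 0 → [-4, -2.25]
midpoint -3.125: h = 2.642578 > 0 → [-3.125, -2.25]
midpoint -2.6875: h = -5.4016 < 0 → [-3.125, -2.6875]
midpoint -2.90625: h = -1.7967 < 0 → [-3.125, -2.90625]
midpoint -3.015625: h = 0.3147 > 0 → [-3.015625, -2.90625]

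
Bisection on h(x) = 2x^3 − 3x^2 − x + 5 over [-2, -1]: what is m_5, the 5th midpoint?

-1.09375

m = -1.5, h(m) = -7 (−); new bracket [-1.5, -1]
m = -1.25, h(m) = -2.34375 (−); new bracket [-1.25, -1]
m = -1.125, h(m) = -0.519531 (−); new bracket [-1.125, -1]
m = -1.0625, h(m) = 0.2769 (+); new bracket [-1.125, -1.0625]
m = -1.09375, h(m) = -0.112 (−); new bracket [-1.09375, -1.0625]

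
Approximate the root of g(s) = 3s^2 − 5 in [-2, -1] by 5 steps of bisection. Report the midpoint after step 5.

m = -1.5, g(m) = 1.75 (+); new bracket [-1.5, -1]
m = -1.25, g(m) = -0.3125 (−); new bracket [-1.5, -1.25]
m = -1.375, g(m) = 0.671875 (+); new bracket [-1.375, -1.25]
m = -1.3125, g(m) = 0.168 (+); new bracket [-1.3125, -1.25]
m = -1.28125, g(m) = -0.0752 (−); new bracket [-1.3125, -1.28125]

-1.28125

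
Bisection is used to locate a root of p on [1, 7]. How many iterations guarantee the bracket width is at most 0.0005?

Width after n steps is 6/2^n. Need 2^n ≥ 6/0.0005 = 12000.
2^13 = 8192 < 12000 ≤ 2^14 = 16384, so n = 14.

14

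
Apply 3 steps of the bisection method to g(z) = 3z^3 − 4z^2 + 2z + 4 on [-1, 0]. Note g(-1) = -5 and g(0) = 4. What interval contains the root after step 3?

z = -0.5 gives g = 1.625, positive; keep [-1, -0.5]
z = -0.75 gives g = -1.015625, negative; keep [-0.75, -0.5]
z = -0.625 gives g = 0.455078, positive; keep [-0.75, -0.625]

[-0.75, -0.625]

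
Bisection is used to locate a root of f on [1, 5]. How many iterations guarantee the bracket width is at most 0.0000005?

23

Width after n steps is 4/2^n. Need 2^n ≥ 4/0.0000005 = 8000000.
2^22 = 4194304 < 8000000 ≤ 2^23 = 8388608, so n = 23.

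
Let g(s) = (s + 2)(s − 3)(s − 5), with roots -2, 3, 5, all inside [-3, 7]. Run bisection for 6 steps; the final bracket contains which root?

-2

midpoint 2: g = 12 > 0 → [-3, 2]
midpoint -0.5: g = 28.875 > 0 → [-3, -0.5]
midpoint -1.75: g = 8.015625 > 0 → [-3, -1.75]
midpoint -2.375: g = -14.8652 < 0 → [-2.375, -1.75]
midpoint -2.0625: g = -2.2346 < 0 → [-2.0625, -1.75]
midpoint -1.90625: g = 3.1766 > 0 → [-2.0625, -1.90625]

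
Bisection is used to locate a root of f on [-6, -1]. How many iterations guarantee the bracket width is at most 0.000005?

20

Width after n steps is 5/2^n. Need 2^n ≥ 5/0.000005 = 1000000.
2^19 = 524288 < 1000000 ≤ 2^20 = 1048576, so n = 20.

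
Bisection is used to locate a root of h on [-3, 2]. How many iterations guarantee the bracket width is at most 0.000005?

Width after n steps is 5/2^n. Need 2^n ≥ 5/0.000005 = 1000000.
2^19 = 524288 < 1000000 ≤ 2^20 = 1048576, so n = 20.

20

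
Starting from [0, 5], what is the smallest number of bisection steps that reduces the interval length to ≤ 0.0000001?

26

Width after n steps is 5/2^n. Need 2^n ≥ 5/0.0000001 = 50000000.
2^25 = 33554432 < 50000000 ≤ 2^26 = 67108864, so n = 26.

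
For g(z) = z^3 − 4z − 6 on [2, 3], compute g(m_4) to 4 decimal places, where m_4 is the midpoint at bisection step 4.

0.5764

z = 2.5 gives g = -0.375, negative; keep [2.5, 3]
z = 2.75 gives g = 3.796875, positive; keep [2.5, 2.75]
z = 2.625 gives g = 1.587891, positive; keep [2.5, 2.625]
z = 2.5625 gives g = 0.5764, positive; keep [2.5, 2.5625]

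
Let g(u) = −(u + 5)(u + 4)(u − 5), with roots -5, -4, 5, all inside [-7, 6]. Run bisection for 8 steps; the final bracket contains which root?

5

g(-0.5) = 86.625 > 0, so the root lies in [-0.5, 6]
g(2.75) = 117.703125 > 0, so the root lies in [2.75, 6]
g(4.375) = 49.072266 > 0, so the root lies in [4.375, 6]
g(5.1875) = -17.5496 < 0, so the root lies in [4.375, 5.1875]
g(4.78125) = 18.7888 > 0, so the root lies in [4.78125, 5.1875]
g(4.984375) = 1.4016 > 0, so the root lies in [4.984375, 5.1875]
g(5.0859375) = -7.8753 < 0, so the root lies in [4.984375, 5.0859375]
g(5.03515625) = -3.1876 < 0, so the root lies in [4.984375, 5.03515625]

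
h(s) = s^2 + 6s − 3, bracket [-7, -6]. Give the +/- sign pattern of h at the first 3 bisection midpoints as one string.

midpoint -6.5: h = 0.25 > 0 → [-6.5, -6]
midpoint -6.25: h = -1.4375 < 0 → [-6.5, -6.25]
midpoint -6.375: h = -0.609375 < 0 → [-6.5, -6.375]

+--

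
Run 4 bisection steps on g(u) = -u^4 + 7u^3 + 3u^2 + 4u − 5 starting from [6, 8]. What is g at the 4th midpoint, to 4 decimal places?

g(7) = 170 > 0, so the root lies in [7, 8]
g(7.5) = -17.1875 < 0, so the root lies in [7, 7.5]
g(7.25) = 86.417969 > 0, so the root lies in [7.25, 7.5]
g(7.375) = 37.2478 > 0, so the root lies in [7.375, 7.5]

37.2478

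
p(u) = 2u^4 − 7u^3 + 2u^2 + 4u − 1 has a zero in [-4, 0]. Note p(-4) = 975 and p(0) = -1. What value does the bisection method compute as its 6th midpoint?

m = -2, p(m) = 87 (+); new bracket [-2, 0]
m = -1, p(m) = 6 (+); new bracket [-1, 0]
m = -0.5, p(m) = -1.5 (−); new bracket [-1, -0.5]
m = -0.75, p(m) = 0.7109 (+); new bracket [-0.75, -0.5]
m = -0.625, p(m) = -0.7046 (−); new bracket [-0.75, -0.625]
m = -0.6875, p(m) = -0.0832 (−); new bracket [-0.75, -0.6875]

-0.6875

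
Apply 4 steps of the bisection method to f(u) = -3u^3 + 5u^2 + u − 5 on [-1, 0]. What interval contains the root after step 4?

[-0.9375, -0.875]

u = -0.5 gives f = -3.875, negative; keep [-1, -0.5]
u = -0.75 gives f = -1.671875, negative; keep [-1, -0.75]
u = -0.875 gives f = -0.037109, negative; keep [-1, -0.875]
u = -0.9375 gives f = 0.929, positive; keep [-0.9375, -0.875]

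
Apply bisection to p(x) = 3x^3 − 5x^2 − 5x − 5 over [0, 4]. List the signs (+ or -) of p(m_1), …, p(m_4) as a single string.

x = 2 gives p = -11, negative; keep [2, 4]
x = 3 gives p = 16, positive; keep [2, 3]
x = 2.5 gives p = -1.875, negative; keep [2.5, 3]
x = 2.75 gives p = 5.8281, positive; keep [2.5, 2.75]

-+-+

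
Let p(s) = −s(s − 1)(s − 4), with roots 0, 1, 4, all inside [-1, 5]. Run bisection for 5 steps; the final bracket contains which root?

4

m = 2, p(m) = 4 (+); new bracket [2, 5]
m = 3.5, p(m) = 4.375 (+); new bracket [3.5, 5]
m = 4.25, p(m) = -3.453125 (−); new bracket [3.5, 4.25]
m = 3.875, p(m) = 1.3926 (+); new bracket [3.875, 4.25]
m = 4.0625, p(m) = -0.7776 (−); new bracket [3.875, 4.0625]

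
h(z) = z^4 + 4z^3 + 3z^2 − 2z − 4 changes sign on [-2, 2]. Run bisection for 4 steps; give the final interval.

z = 0 gives h = -4, negative; keep [0, 2]
z = 1 gives h = 2, positive; keep [0, 1]
z = 0.5 gives h = -3.6875, negative; keep [0.5, 1]
z = 0.75 gives h = -1.8086, negative; keep [0.75, 1]

[0.75, 1]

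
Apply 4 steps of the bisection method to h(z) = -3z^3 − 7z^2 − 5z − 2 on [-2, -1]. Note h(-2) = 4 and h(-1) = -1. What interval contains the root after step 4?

m = -1.5, h(m) = -0.125 (−); new bracket [-2, -1.5]
m = -1.75, h(m) = 1.390625 (+); new bracket [-1.75, -1.5]
m = -1.625, h(m) = 0.513672 (+); new bracket [-1.625, -1.5]
m = -1.5625, h(m) = 0.1667 (+); new bracket [-1.5625, -1.5]

[-1.5625, -1.5]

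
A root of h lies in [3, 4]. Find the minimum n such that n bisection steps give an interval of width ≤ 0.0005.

Width after n steps is 1/2^n. Need 2^n ≥ 1/0.0005 = 2000.
2^10 = 1024 < 2000 ≤ 2^11 = 2048, so n = 11.

11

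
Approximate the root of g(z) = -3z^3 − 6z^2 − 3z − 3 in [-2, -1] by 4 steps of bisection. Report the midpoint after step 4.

g(-1.5) = -1.875 < 0, so the root lies in [-2, -1.5]
g(-1.75) = -0.046875 < 0, so the root lies in [-2, -1.75]
g(-1.875) = 1.306641 > 0, so the root lies in [-1.875, -1.75]
g(-1.8125) = 0.5896 > 0, so the root lies in [-1.8125, -1.75]

-1.8125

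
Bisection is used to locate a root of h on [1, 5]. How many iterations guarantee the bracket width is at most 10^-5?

Width after n steps is 4/2^n. Need 2^n ≥ 4/10^-5 = 400000.
2^18 = 262144 < 400000 ≤ 2^19 = 524288, so n = 19.

19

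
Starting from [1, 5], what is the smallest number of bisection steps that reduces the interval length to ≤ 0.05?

Width after n steps is 4/2^n. Need 2^n ≥ 4/0.05 = 80.
2^6 = 64 < 80 ≤ 2^7 = 128, so n = 7.

7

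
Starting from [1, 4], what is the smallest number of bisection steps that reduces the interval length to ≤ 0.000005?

Width after n steps is 3/2^n. Need 2^n ≥ 3/0.000005 = 600000.
2^19 = 524288 < 600000 ≤ 2^20 = 1048576, so n = 20.

20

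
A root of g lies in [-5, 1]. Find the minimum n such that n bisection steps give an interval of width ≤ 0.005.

11

Width after n steps is 6/2^n. Need 2^n ≥ 6/0.005 = 1200.
2^10 = 1024 < 1200 ≤ 2^11 = 2048, so n = 11.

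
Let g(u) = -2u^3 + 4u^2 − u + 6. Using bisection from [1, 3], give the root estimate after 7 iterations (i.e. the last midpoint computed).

2.328125

m = 2, g(m) = 4 (+); new bracket [2, 3]
m = 2.5, g(m) = -2.75 (−); new bracket [2, 2.5]
m = 2.25, g(m) = 1.21875 (+); new bracket [2.25, 2.5]
m = 2.375, g(m) = -0.6055 (−); new bracket [2.25, 2.375]
m = 2.3125, g(m) = 0.3452 (+); new bracket [2.3125, 2.375]
m = 2.34375, g(m) = -0.1203 (−); new bracket [2.3125, 2.34375]
m = 2.328125, g(m) = 0.1149 (+); new bracket [2.328125, 2.34375]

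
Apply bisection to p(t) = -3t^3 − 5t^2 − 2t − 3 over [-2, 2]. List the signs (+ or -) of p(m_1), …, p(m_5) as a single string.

m = 0, p(m) = -3 (−); new bracket [-2, 0]
m = -1, p(m) = -3 (−); new bracket [-2, -1]
m = -1.5, p(m) = -1.125 (−); new bracket [-2, -1.5]
m = -1.75, p(m) = 1.2656 (+); new bracket [-1.75, -1.5]
m = -1.625, p(m) = -0.0801 (−); new bracket [-1.75, -1.625]

---+-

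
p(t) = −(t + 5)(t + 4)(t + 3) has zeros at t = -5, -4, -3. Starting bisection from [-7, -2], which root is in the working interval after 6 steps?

p(-4.5) = -0.375 < 0, so the root lies in [-7, -4.5]
p(-5.75) = 3.609375 > 0, so the root lies in [-5.75, -4.5]
p(-5.125) = 0.298828 > 0, so the root lies in [-5.125, -4.5]
p(-4.8125) = -0.2761 < 0, so the root lies in [-5.125, -4.8125]
p(-4.96875) = -0.0596 < 0, so the root lies in [-5.125, -4.96875]
p(-5.046875) = 0.1004 > 0, so the root lies in [-5.046875, -4.96875]

-5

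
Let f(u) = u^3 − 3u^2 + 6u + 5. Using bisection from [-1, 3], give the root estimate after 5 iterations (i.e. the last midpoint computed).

f(1) = 9 > 0, so the root lies in [-1, 1]
f(0) = 5 > 0, so the root lies in [-1, 0]
f(-0.5) = 1.125 > 0, so the root lies in [-1, -0.5]
f(-0.75) = -1.6094 < 0, so the root lies in [-0.75, -0.5]
f(-0.625) = -0.166 < 0, so the root lies in [-0.625, -0.5]

-0.625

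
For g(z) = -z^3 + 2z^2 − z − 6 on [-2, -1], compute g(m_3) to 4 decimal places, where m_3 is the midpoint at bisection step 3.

m = -1.5, g(m) = 3.375 (+); new bracket [-1.5, -1]
m = -1.25, g(m) = 0.328125 (+); new bracket [-1.25, -1]
m = -1.125, g(m) = -0.919922 (−); new bracket [-1.25, -1.125]

-0.9199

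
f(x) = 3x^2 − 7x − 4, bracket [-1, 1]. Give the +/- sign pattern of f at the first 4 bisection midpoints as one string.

-+--

x = 0 gives f = -4, negative; keep [-1, 0]
x = -0.5 gives f = 0.25, positive; keep [-0.5, 0]
x = -0.25 gives f = -2.0625, negative; keep [-0.5, -0.25]
x = -0.375 gives f = -0.9531, negative; keep [-0.5, -0.375]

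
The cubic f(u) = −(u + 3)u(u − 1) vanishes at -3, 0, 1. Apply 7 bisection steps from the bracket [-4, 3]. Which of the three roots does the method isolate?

u = -0.5 gives f = -1.875, negative; keep [-4, -0.5]
u = -2.25 gives f = -5.484375, negative; keep [-4, -2.25]
u = -3.125 gives f = 1.611328, positive; keep [-3.125, -2.25]
u = -2.6875 gives f = -3.0969, negative; keep [-3.125, -2.6875]
u = -2.90625 gives f = -1.0643, negative; keep [-3.125, -2.90625]
u = -3.015625 gives f = 0.1892, positive; keep [-3.015625, -2.90625]
u = -2.9609375 gives f = -0.4581, negative; keep [-3.015625, -2.9609375]

-3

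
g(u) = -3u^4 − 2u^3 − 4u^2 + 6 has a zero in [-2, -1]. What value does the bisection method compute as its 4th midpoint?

-1.0625

m = -1.5, g(m) = -11.4375 (−); new bracket [-1.5, -1]
m = -1.25, g(m) = -3.667969 (−); new bracket [-1.25, -1]
m = -1.125, g(m) = -1.020264 (−); new bracket [-1.125, -1]
m = -1.0625, g(m) = 0.06 (+); new bracket [-1.125, -1.0625]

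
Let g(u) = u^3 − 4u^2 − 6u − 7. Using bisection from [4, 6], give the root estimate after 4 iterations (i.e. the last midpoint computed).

5.375

u = 5 gives g = -12, negative; keep [5, 6]
u = 5.5 gives g = 5.375, positive; keep [5, 5.5]
u = 5.25 gives g = -4.046875, negative; keep [5.25, 5.5]
u = 5.375 gives g = 0.4746, positive; keep [5.25, 5.375]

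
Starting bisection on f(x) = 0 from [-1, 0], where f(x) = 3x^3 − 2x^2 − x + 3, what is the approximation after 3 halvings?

-0.875

f(-0.5) = 2.625 > 0, so the root lies in [-1, -0.5]
f(-0.75) = 1.359375 > 0, so the root lies in [-1, -0.75]
f(-0.875) = 0.333984 > 0, so the root lies in [-1, -0.875]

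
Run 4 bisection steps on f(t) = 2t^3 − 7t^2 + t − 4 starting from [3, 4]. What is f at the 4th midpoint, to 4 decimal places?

1.1489

t = 3.5 gives f = -0.5, negative; keep [3.5, 4]
t = 3.75 gives f = 6.78125, positive; keep [3.5, 3.75]
t = 3.625 gives f = 2.910156, positive; keep [3.5, 3.625]
t = 3.5625 gives f = 1.1489, positive; keep [3.5, 3.5625]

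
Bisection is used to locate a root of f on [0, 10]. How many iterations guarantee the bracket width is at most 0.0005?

15

Width after n steps is 10/2^n. Need 2^n ≥ 10/0.0005 = 20000.
2^14 = 16384 < 20000 ≤ 2^15 = 32768, so n = 15.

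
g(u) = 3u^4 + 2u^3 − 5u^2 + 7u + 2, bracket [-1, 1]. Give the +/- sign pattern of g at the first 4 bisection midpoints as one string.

+--+

u = 0 gives g = 2, positive; keep [-1, 0]
u = -0.5 gives g = -2.8125, negative; keep [-0.5, 0]
u = -0.25 gives g = -0.082031, negative; keep [-0.25, 0]
u = -0.125 gives g = 1.0437, positive; keep [-0.25, -0.125]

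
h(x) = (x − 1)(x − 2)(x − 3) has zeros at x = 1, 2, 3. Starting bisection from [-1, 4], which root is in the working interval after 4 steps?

1

x = 1.5 gives h = 0.375, positive; keep [-1, 1.5]
x = 0.25 gives h = -3.609375, negative; keep [0.25, 1.5]
x = 0.875 gives h = -0.298828, negative; keep [0.875, 1.5]
x = 1.1875 gives h = 0.2761, positive; keep [0.875, 1.1875]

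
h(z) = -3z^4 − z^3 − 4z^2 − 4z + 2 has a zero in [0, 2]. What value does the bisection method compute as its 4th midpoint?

0.375

z = 1 gives h = -10, negative; keep [0, 1]
z = 0.5 gives h = -1.3125, negative; keep [0, 0.5]
z = 0.25 gives h = 0.722656, positive; keep [0.25, 0.5]
z = 0.375 gives h = -0.1746, negative; keep [0.25, 0.375]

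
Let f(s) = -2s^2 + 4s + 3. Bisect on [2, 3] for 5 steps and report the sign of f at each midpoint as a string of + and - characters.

midpoint 2.5: f = 0.5 > 0 → [2.5, 3]
midpoint 2.75: f = -1.125 < 0 → [2.5, 2.75]
midpoint 2.625: f = -0.28125 < 0 → [2.5, 2.625]
midpoint 2.5625: f = 0.1172 > 0 → [2.5625, 2.625]
midpoint 2.59375: f = -0.0801 < 0 → [2.5625, 2.59375]

+--+-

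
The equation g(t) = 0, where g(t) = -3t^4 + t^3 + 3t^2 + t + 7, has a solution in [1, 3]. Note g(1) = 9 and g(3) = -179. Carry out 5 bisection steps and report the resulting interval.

midpoint 2: g = -19 < 0 → [1, 2]
midpoint 1.5: g = 3.4375 > 0 → [1.5, 2]
midpoint 1.75: g = -4.839844 < 0 → [1.5, 1.75]
midpoint 1.625: g = -0.0808 < 0 → [1.5, 1.625]
midpoint 1.5625: g = 1.82 > 0 → [1.5625, 1.625]

[1.5625, 1.625]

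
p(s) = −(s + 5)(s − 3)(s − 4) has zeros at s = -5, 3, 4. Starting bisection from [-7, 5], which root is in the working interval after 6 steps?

midpoint -1: p = -80 < 0 → [-7, -1]
midpoint -4: p = -56 < 0 → [-7, -4]
midpoint -5.5: p = 40.375 > 0 → [-5.5, -4]
midpoint -4.75: p = -16.9531 < 0 → [-5.5, -4.75]
midpoint -5.125: p = 9.2676 > 0 → [-5.125, -4.75]
midpoint -4.9375: p = -4.4338 < 0 → [-5.125, -4.9375]

-5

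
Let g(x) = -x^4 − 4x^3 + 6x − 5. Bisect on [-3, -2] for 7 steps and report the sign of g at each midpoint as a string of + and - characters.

+++--++

g(-2.5) = 3.4375 > 0, so the root lies in [-2.5, -2]
g(-2.25) = 1.433594 > 0, so the root lies in [-2.25, -2]
g(-2.125) = 0.241943 > 0, so the root lies in [-2.125, -2]
g(-2.0625) = -0.376 < 0, so the root lies in [-2.125, -2.0625]
g(-2.09375) = -0.0659 < 0, so the root lies in [-2.125, -2.09375]
g(-2.109375) = 0.0884 > 0, so the root lies in [-2.109375, -2.09375]
g(-2.1015625) = 0.0113 > 0, so the root lies in [-2.1015625, -2.09375]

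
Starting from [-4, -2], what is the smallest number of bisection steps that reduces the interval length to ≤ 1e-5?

Width after n steps is 2/2^n. Need 2^n ≥ 2/1e-5 = 200000.
2^17 = 131072 < 200000 ≤ 2^18 = 262144, so n = 18.

18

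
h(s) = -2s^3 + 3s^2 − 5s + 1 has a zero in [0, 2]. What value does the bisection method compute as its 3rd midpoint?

0.25

h(1) = -3 < 0, so the root lies in [0, 1]
h(0.5) = -1 < 0, so the root lies in [0, 0.5]
h(0.25) = -0.09375 < 0, so the root lies in [0, 0.25]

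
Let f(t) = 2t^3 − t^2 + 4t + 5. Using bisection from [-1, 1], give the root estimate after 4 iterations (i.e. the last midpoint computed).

-0.875

f(0) = 5 > 0, so the root lies in [-1, 0]
f(-0.5) = 2.5 > 0, so the root lies in [-1, -0.5]
f(-0.75) = 0.59375 > 0, so the root lies in [-1, -0.75]
f(-0.875) = -0.6055 < 0, so the root lies in [-0.875, -0.75]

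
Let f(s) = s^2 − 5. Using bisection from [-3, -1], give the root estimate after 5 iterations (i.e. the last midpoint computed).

m = -2, f(m) = -1 (−); new bracket [-3, -2]
m = -2.5, f(m) = 1.25 (+); new bracket [-2.5, -2]
m = -2.25, f(m) = 0.0625 (+); new bracket [-2.25, -2]
m = -2.125, f(m) = -0.4844 (−); new bracket [-2.25, -2.125]
m = -2.1875, f(m) = -0.2148 (−); new bracket [-2.25, -2.1875]

-2.1875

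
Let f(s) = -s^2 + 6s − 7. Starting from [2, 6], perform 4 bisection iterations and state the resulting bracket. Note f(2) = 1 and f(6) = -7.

[4.25, 4.5]

m = 4, f(m) = 1 (+); new bracket [4, 6]
m = 5, f(m) = -2 (−); new bracket [4, 5]
m = 4.5, f(m) = -0.25 (−); new bracket [4, 4.5]
m = 4.25, f(m) = 0.4375 (+); new bracket [4.25, 4.5]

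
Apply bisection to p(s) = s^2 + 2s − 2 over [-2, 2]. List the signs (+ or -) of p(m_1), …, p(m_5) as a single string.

-+-+-

midpoint 0: p = -2 < 0 → [0, 2]
midpoint 1: p = 1 > 0 → [0, 1]
midpoint 0.5: p = -0.75 < 0 → [0.5, 1]
midpoint 0.75: p = 0.0625 > 0 → [0.5, 0.75]
midpoint 0.625: p = -0.3594 < 0 → [0.625, 0.75]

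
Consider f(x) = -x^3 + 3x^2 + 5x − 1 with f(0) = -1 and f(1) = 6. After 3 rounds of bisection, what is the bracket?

[0.125, 0.25]

midpoint 0.5: f = 2.125 > 0 → [0, 0.5]
midpoint 0.25: f = 0.421875 > 0 → [0, 0.25]
midpoint 0.125: f = -0.330078 < 0 → [0.125, 0.25]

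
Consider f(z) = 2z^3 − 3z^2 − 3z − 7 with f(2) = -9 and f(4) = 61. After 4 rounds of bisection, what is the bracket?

[2.5, 2.625]

m = 3, f(m) = 11 (+); new bracket [2, 3]
m = 2.5, f(m) = -2 (−); new bracket [2.5, 3]
m = 2.75, f(m) = 3.65625 (+); new bracket [2.5, 2.75]
m = 2.625, f(m) = 0.6289 (+); new bracket [2.5, 2.625]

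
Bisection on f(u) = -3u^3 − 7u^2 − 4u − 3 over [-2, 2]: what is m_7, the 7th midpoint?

midpoint 0: f = -3 < 0 → [-2, 0]
midpoint -1: f = -3 < 0 → [-2, -1]
midpoint -1.5: f = -2.625 < 0 → [-2, -1.5]
midpoint -1.75: f = -1.3594 < 0 → [-2, -1.75]
midpoint -1.875: f = -0.334 < 0 → [-2, -1.875]
midpoint -1.9375: f = 0.2922 > 0 → [-1.9375, -1.875]
midpoint -1.90625: f = -0.0308 < 0 → [-1.9375, -1.90625]

-1.90625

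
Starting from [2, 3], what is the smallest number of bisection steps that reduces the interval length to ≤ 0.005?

Width after n steps is 1/2^n. Need 2^n ≥ 1/0.005 = 200.
2^7 = 128 < 200 ≤ 2^8 = 256, so n = 8.

8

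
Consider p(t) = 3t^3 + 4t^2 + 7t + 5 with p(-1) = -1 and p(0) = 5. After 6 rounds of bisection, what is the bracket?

p(-0.5) = 2.125 > 0, so the root lies in [-1, -0.5]
p(-0.75) = 0.734375 > 0, so the root lies in [-1, -0.75]
p(-0.875) = -0.072266 < 0, so the root lies in [-0.875, -0.75]
p(-0.8125) = 0.344 > 0, so the root lies in [-0.875, -0.8125]
p(-0.84375) = 0.1394 > 0, so the root lies in [-0.875, -0.84375]
p(-0.859375) = 0.0345 > 0, so the root lies in [-0.875, -0.859375]

[-0.875, -0.859375]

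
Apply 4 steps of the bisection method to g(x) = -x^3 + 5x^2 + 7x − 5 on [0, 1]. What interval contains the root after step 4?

[0.5, 0.5625]

midpoint 0.5: g = -0.375 < 0 → [0.5, 1]
midpoint 0.75: g = 2.640625 > 0 → [0.5, 0.75]
midpoint 0.625: g = 1.083984 > 0 → [0.5, 0.625]
midpoint 0.5625: g = 0.3416 > 0 → [0.5, 0.5625]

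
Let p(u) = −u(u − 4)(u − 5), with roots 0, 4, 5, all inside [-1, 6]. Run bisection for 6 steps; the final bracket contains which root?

0

midpoint 2.5: p = -9.375 < 0 → [-1, 2.5]
midpoint 0.75: p = -10.359375 < 0 → [-1, 0.75]
midpoint -0.125: p = 2.642578 > 0 → [-0.125, 0.75]
midpoint 0.3125: p = -5.4016 < 0 → [-0.125, 0.3125]
midpoint 0.09375: p = -1.7967 < 0 → [-0.125, 0.09375]
midpoint -0.015625: p = 0.3147 > 0 → [-0.015625, 0.09375]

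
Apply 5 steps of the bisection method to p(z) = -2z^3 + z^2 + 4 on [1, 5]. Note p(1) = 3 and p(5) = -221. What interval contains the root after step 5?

[1.375, 1.5]

midpoint 3: p = -41 < 0 → [1, 3]
midpoint 2: p = -8 < 0 → [1, 2]
midpoint 1.5: p = -0.5 < 0 → [1, 1.5]
midpoint 1.25: p = 1.6562 > 0 → [1.25, 1.5]
midpoint 1.375: p = 0.6914 > 0 → [1.375, 1.5]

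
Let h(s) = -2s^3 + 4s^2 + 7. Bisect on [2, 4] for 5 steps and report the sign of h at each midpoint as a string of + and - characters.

-+---

midpoint 3: h = -11 < 0 → [2, 3]
midpoint 2.5: h = 0.75 > 0 → [2.5, 3]
midpoint 2.75: h = -4.34375 < 0 → [2.5, 2.75]
midpoint 2.625: h = -1.6133 < 0 → [2.5, 2.625]
midpoint 2.5625: h = -0.3872 < 0 → [2.5, 2.5625]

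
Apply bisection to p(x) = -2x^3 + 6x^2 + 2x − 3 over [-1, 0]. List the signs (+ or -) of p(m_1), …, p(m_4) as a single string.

m = -0.5, p(m) = -2.25 (−); new bracket [-1, -0.5]
m = -0.75, p(m) = -0.28125 (−); new bracket [-1, -0.75]
m = -0.875, p(m) = 1.183594 (+); new bracket [-0.875, -0.75]
m = -0.8125, p(m) = 0.4087 (+); new bracket [-0.8125, -0.75]

--++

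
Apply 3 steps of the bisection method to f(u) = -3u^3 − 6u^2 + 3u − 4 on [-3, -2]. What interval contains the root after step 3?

m = -2.5, f(m) = -2.125 (−); new bracket [-3, -2.5]
m = -2.75, f(m) = 4.765625 (+); new bracket [-2.75, -2.5]
m = -2.625, f(m) = 1.044922 (+); new bracket [-2.625, -2.5]

[-2.625, -2.5]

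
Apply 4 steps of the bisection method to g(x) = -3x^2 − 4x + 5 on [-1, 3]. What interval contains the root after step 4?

g(1) = -2 < 0, so the root lies in [-1, 1]
g(0) = 5 > 0, so the root lies in [0, 1]
g(0.5) = 2.25 > 0, so the root lies in [0.5, 1]
g(0.75) = 0.3125 > 0, so the root lies in [0.75, 1]

[0.75, 1]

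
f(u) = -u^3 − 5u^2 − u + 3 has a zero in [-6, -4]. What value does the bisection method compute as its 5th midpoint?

-4.6875

m = -5, f(m) = 8 (+); new bracket [-5, -4]
m = -4.5, f(m) = -2.625 (−); new bracket [-5, -4.5]
m = -4.75, f(m) = 2.109375 (+); new bracket [-4.75, -4.5]
m = -4.625, f(m) = -0.3965 (−); new bracket [-4.75, -4.625]
m = -4.6875, f(m) = 0.821 (+); new bracket [-4.6875, -4.625]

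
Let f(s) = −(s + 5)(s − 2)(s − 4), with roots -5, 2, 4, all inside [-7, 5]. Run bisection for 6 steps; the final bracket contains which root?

-5

s = -1 gives f = -60, negative; keep [-7, -1]
s = -4 gives f = -48, negative; keep [-7, -4]
s = -5.5 gives f = 35.625, positive; keep [-5.5, -4]
s = -4.75 gives f = -14.7656, negative; keep [-5.5, -4.75]
s = -5.125 gives f = 8.127, positive; keep [-5.125, -4.75]
s = -4.9375 gives f = -3.8752, negative; keep [-5.125, -4.9375]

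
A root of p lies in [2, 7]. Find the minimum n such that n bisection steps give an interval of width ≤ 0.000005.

Width after n steps is 5/2^n. Need 2^n ≥ 5/0.000005 = 1000000.
2^19 = 524288 < 1000000 ≤ 2^20 = 1048576, so n = 20.

20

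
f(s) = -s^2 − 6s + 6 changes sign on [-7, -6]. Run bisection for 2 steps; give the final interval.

[-7, -6.75]

midpoint -6.5: f = 2.75 > 0 → [-7, -6.5]
midpoint -6.75: f = 0.9375 > 0 → [-7, -6.75]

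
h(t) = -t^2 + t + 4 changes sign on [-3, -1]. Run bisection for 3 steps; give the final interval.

[-1.75, -1.5]

h(-2) = -2 < 0, so the root lies in [-2, -1]
h(-1.5) = 0.25 > 0, so the root lies in [-2, -1.5]
h(-1.75) = -0.8125 < 0, so the root lies in [-1.75, -1.5]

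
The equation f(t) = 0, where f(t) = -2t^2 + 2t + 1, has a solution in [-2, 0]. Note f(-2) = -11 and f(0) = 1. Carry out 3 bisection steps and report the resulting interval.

f(-1) = -3 < 0, so the root lies in [-1, 0]
f(-0.5) = -0.5 < 0, so the root lies in [-0.5, 0]
f(-0.25) = 0.375 > 0, so the root lies in [-0.5, -0.25]

[-0.5, -0.25]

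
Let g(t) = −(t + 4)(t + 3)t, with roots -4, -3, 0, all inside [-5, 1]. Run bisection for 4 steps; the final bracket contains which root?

0

g(-2) = 4 > 0, so the root lies in [-2, 1]
g(-0.5) = 4.375 > 0, so the root lies in [-0.5, 1]
g(0.25) = -3.453125 < 0, so the root lies in [-0.5, 0.25]
g(-0.125) = 1.3926 > 0, so the root lies in [-0.125, 0.25]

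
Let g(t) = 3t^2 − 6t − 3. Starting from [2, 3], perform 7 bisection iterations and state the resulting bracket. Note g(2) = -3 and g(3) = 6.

t = 2.5 gives g = 0.75, positive; keep [2, 2.5]
t = 2.25 gives g = -1.3125, negative; keep [2.25, 2.5]
t = 2.375 gives g = -0.328125, negative; keep [2.375, 2.5]
t = 2.4375 gives g = 0.1992, positive; keep [2.375, 2.4375]
t = 2.40625 gives g = -0.0674, negative; keep [2.40625, 2.4375]
t = 2.421875 gives g = 0.0652, positive; keep [2.40625, 2.421875]
t = 2.4140625 gives g = -0.0013, negative; keep [2.4140625, 2.421875]

[2.4140625, 2.421875]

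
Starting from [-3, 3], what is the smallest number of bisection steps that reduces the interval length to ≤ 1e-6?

23

Width after n steps is 6/2^n. Need 2^n ≥ 6/1e-6 = 6000000.
2^22 = 4194304 < 6000000 ≤ 2^23 = 8388608, so n = 23.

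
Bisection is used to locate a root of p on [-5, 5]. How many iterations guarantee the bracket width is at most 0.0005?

Width after n steps is 10/2^n. Need 2^n ≥ 10/0.0005 = 20000.
2^14 = 16384 < 20000 ≤ 2^15 = 32768, so n = 15.

15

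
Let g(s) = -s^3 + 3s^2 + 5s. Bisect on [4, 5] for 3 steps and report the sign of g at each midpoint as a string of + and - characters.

g(4.5) = -7.875 < 0, so the root lies in [4, 4.5]
g(4.25) = -1.328125 < 0, so the root lies in [4, 4.25]
g(4.125) = 1.482422 > 0, so the root lies in [4.125, 4.25]

--+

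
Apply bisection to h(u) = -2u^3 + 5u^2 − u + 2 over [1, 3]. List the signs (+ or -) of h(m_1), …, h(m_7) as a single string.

+-+++-+

u = 2 gives h = 4, positive; keep [2, 3]
u = 2.5 gives h = -0.5, negative; keep [2, 2.5]
u = 2.25 gives h = 2.28125, positive; keep [2.25, 2.5]
u = 2.375 gives h = 1.0352, positive; keep [2.375, 2.5]
u = 2.4375 gives h = 0.3052, positive; keep [2.4375, 2.5]
u = 2.46875 gives h = -0.0878, negative; keep [2.4375, 2.46875]
u = 2.453125 gives h = 0.111, positive; keep [2.453125, 2.46875]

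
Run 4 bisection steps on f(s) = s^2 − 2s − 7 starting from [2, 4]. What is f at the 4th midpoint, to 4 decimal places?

midpoint 3: f = -4 < 0 → [3, 4]
midpoint 3.5: f = -1.75 < 0 → [3.5, 4]
midpoint 3.75: f = -0.4375 < 0 → [3.75, 4]
midpoint 3.875: f = 0.2656 > 0 → [3.75, 3.875]

0.2656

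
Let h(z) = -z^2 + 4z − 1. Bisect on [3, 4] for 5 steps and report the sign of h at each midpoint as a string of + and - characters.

h(3.5) = 0.75 > 0, so the root lies in [3.5, 4]
h(3.75) = -0.0625 < 0, so the root lies in [3.5, 3.75]
h(3.625) = 0.359375 > 0, so the root lies in [3.625, 3.75]
h(3.6875) = 0.1523 > 0, so the root lies in [3.6875, 3.75]
h(3.71875) = 0.0459 > 0, so the root lies in [3.71875, 3.75]

+-+++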